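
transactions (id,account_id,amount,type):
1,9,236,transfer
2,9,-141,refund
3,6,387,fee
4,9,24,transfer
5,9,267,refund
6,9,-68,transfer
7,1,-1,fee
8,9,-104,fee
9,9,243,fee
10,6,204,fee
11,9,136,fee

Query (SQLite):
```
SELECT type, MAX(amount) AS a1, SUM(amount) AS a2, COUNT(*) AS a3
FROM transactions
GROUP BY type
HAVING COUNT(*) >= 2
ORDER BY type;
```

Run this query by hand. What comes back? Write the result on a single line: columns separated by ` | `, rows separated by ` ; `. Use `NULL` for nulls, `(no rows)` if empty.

fee | 387 | 865 | 6 ; refund | 267 | 126 | 2 ; transfer | 236 | 192 | 3

Group transactions by type.
Per group compute: MAX(amount), SUM(amount), COUNT(*).
HAVING: drop groups with fewer than 2 rows.
  fee: ids {3, 7, 8, 9, 10, 11} → MAX(amount)=387, SUM(amount)=865, COUNT(*)=6
  refund: ids {2, 5} → MAX(amount)=267, SUM(amount)=126, COUNT(*)=2
  transfer: ids {1, 4, 6} → MAX(amount)=236, SUM(amount)=192, COUNT(*)=3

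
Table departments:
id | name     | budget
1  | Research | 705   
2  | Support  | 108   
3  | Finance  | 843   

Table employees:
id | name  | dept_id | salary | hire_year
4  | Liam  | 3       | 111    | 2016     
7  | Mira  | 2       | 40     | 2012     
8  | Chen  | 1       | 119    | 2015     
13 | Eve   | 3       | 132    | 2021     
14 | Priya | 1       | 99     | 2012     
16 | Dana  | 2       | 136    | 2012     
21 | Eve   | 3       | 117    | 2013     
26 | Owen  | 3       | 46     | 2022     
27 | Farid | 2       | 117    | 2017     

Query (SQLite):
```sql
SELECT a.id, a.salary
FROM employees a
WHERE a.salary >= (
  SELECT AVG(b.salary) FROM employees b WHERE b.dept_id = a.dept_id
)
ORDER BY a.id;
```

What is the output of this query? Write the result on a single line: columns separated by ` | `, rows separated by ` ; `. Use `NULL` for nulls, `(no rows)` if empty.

For each employees row a, compute AVG(salary) over rows sharing a.dept_id.
Keep row a if a.salary >= that per-group AVG.
  dept_id=1: AVG(salary) = 109.0
  dept_id=2: AVG(salary) = 97.666667
  dept_id=3: AVG(salary) = 101.5

4 | 111 ; 8 | 119 ; 13 | 132 ; 16 | 136 ; 21 | 117 ; 27 | 117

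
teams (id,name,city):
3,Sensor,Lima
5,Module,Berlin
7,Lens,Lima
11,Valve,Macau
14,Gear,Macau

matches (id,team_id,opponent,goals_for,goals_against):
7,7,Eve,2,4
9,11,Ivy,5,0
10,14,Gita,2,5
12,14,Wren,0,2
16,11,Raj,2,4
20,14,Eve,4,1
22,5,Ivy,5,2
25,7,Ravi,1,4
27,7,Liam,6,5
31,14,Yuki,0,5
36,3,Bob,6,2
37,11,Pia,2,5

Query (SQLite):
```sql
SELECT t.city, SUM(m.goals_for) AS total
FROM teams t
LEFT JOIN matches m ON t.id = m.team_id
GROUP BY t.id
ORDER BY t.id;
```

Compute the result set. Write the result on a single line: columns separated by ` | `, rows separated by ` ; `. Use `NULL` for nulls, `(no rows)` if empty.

LEFT JOIN keeps every teams row; unmatched ones get NULL for matches columns.
Group by teams.id and compute SUM(m.goals_for). SUM over an all-NULL group is NULL.
  3: ids {36} → SUM(m.goals_for)=6
  5: ids {22} → SUM(m.goals_for)=5
  7: ids {7, 25, 27} → SUM(m.goals_for)=9
  11: ids {9, 16, 37} → SUM(m.goals_for)=9
  14: ids {10, 12, 20, 31} → SUM(m.goals_for)=6

Lima | 6 ; Berlin | 5 ; Lima | 9 ; Macau | 9 ; Macau | 6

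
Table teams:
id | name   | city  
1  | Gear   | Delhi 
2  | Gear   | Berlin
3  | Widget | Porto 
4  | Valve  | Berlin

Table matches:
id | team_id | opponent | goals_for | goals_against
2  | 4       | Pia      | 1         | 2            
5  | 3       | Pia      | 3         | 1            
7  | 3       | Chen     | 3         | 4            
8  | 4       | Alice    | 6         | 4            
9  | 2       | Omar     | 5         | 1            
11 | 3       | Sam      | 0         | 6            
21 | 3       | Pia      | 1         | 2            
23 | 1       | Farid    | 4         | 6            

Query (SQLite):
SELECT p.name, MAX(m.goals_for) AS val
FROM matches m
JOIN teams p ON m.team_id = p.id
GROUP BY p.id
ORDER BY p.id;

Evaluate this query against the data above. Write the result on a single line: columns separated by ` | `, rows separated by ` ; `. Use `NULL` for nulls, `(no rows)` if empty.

Join each matches row to its teams via team_id.
Group joined rows by teams.id; compute MAX(m.goals_for) per group.
  1: ids {23} → MAX(m.goals_for)=4
  2: ids {9} → MAX(m.goals_for)=5
  3: ids {5, 7, 11, 21} → MAX(m.goals_for)=3
  4: ids {2, 8} → MAX(m.goals_for)=6

Gear | 4 ; Gear | 5 ; Widget | 3 ; Valve | 6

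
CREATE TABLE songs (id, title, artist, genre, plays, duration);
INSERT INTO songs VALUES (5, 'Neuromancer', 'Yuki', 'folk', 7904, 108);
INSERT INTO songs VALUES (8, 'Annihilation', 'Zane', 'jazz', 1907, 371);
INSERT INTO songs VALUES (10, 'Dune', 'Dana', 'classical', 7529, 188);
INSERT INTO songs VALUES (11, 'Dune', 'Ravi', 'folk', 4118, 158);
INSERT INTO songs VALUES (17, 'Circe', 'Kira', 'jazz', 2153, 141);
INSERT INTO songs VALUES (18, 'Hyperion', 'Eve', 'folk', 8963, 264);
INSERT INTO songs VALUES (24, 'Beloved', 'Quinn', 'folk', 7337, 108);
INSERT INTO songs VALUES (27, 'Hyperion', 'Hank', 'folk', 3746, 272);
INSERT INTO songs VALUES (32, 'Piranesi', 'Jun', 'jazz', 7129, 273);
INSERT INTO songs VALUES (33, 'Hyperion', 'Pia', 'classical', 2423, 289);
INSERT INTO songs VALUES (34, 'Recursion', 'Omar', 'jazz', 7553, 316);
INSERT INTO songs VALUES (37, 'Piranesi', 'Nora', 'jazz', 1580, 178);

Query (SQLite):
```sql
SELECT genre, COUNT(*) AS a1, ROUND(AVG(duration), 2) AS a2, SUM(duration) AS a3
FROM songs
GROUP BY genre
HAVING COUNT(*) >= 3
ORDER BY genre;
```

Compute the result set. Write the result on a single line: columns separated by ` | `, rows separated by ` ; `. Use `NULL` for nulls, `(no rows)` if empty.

folk | 5 | 182 | 910 ; jazz | 5 | 255.8 | 1279

Group songs by genre.
Per group compute: COUNT(*), ROUND(AVG(duration), 2), SUM(duration).
HAVING: drop groups with fewer than 3 rows.
  classical: ids {10, 33} → COUNT(*)=2, ROUND(AVG(duration), 2)=238.5, SUM(duration)=477
  folk: ids {5, 11, 18, 24, 27} → COUNT(*)=5, ROUND(AVG(duration), 2)=182, SUM(duration)=910
  jazz: ids {8, 17, 32, 34, 37} → COUNT(*)=5, ROUND(AVG(duration), 2)=255.8, SUM(duration)=1279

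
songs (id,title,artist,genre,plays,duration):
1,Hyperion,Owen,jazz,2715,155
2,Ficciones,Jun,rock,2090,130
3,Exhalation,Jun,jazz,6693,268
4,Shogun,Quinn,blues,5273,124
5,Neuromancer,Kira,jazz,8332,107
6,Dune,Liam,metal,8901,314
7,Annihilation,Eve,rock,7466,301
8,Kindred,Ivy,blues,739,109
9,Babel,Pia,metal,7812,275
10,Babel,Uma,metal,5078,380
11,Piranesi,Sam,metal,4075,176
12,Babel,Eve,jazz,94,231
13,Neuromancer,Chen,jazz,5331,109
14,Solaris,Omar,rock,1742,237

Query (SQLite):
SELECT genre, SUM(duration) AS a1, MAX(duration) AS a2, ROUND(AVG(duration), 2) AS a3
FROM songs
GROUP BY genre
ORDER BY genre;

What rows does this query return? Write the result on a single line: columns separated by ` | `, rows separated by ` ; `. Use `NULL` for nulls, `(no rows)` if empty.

blues | 233 | 124 | 116.5 ; jazz | 870 | 268 | 174 ; metal | 1145 | 380 | 286.25 ; rock | 668 | 301 | 222.67

Group songs by genre.
Per group compute: SUM(duration), MAX(duration), ROUND(AVG(duration), 2).
  blues: ids {4, 8} → SUM(duration)=233, MAX(duration)=124, ROUND(AVG(duration), 2)=116.5
  jazz: ids {1, 3, 5, 12, 13} → SUM(duration)=870, MAX(duration)=268, ROUND(AVG(duration), 2)=174
  metal: ids {6, 9, 10, 11} → SUM(duration)=1145, MAX(duration)=380, ROUND(AVG(duration), 2)=286.25
  rock: ids {2, 7, 14} → SUM(duration)=668, MAX(duration)=301, ROUND(AVG(duration), 2)=222.67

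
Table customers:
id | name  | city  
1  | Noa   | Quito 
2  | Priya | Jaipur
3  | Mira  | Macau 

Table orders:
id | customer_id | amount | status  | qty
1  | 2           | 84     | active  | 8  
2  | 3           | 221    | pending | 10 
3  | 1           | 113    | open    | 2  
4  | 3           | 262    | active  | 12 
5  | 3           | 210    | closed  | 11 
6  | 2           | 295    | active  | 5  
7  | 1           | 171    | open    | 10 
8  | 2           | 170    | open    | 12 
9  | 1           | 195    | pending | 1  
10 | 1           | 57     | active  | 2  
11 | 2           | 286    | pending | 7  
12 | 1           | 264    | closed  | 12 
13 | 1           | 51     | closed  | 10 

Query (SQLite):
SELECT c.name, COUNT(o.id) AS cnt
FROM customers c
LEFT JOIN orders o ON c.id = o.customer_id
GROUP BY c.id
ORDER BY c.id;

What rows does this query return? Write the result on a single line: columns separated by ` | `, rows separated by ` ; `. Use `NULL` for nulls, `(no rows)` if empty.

Noa | 6 ; Priya | 4 ; Mira | 3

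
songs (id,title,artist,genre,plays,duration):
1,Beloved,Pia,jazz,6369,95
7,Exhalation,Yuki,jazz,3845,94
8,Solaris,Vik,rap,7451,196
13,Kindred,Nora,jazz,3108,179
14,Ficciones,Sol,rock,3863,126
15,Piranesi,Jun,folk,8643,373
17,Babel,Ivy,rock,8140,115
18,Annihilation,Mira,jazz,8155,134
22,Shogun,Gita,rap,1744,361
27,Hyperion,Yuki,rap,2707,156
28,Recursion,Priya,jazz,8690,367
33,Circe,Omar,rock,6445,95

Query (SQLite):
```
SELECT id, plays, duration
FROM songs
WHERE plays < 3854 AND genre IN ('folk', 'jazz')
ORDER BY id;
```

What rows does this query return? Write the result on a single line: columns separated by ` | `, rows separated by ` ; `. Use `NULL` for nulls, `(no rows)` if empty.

plays < 3854: ids {7, 13, 22, 27}
genre IN ('folk', 'jazz'): ids {1, 7, 13, 15, 18, 28}
Combine with AND.

7 | 3845 | 94 ; 13 | 3108 | 179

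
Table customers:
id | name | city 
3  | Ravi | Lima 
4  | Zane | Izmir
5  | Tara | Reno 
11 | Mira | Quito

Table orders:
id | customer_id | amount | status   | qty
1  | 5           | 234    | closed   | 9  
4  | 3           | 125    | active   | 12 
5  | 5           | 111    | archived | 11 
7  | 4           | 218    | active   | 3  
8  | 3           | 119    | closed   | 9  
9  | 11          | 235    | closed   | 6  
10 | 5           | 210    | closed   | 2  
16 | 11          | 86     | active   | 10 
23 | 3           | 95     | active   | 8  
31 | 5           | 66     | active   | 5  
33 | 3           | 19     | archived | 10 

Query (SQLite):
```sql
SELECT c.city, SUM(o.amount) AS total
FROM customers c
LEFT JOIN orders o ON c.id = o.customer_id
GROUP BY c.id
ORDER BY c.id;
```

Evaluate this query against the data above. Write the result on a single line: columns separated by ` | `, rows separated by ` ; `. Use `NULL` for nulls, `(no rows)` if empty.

LEFT JOIN keeps every customers row; unmatched ones get NULL for orders columns.
Group by customers.id and compute SUM(o.amount). SUM over an all-NULL group is NULL.
  3: ids {4, 8, 23, 33} → SUM(o.amount)=358
  4: ids {7} → SUM(o.amount)=218
  5: ids {1, 5, 10, 31} → SUM(o.amount)=621
  11: ids {9, 16} → SUM(o.amount)=321

Lima | 358 ; Izmir | 218 ; Reno | 621 ; Quito | 321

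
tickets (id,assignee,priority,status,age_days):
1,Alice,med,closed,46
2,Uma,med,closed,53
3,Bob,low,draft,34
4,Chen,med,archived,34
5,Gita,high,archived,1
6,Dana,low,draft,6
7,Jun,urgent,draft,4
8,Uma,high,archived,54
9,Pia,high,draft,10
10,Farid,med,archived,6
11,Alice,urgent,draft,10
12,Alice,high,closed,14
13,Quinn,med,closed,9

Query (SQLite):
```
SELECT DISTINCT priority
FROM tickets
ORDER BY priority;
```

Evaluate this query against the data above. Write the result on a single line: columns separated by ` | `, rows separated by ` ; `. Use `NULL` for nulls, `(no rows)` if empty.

high ; low ; med ; urgent

Collect distinct priority values from tickets.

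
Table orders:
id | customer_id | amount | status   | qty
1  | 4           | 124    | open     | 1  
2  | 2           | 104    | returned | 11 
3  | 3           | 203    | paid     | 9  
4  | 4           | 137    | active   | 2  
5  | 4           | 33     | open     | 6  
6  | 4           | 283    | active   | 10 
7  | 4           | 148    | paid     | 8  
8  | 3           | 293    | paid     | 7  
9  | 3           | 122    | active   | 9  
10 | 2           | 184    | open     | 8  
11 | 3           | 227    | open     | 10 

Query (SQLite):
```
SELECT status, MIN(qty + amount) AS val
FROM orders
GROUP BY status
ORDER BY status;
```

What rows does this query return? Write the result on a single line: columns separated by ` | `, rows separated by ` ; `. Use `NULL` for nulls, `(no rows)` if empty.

For each row compute qty + amount.
Group by status; take MIN of the expression per group.
  active: ids {4, 6, 9} → MIN(qty + amount)=131
  open: ids {1, 5, 10, 11} → MIN(qty + amount)=39
  paid: ids {3, 7, 8} → MIN(qty + amount)=156
  returned: ids {2} → MIN(qty + amount)=115

active | 131 ; open | 39 ; paid | 156 ; returned | 115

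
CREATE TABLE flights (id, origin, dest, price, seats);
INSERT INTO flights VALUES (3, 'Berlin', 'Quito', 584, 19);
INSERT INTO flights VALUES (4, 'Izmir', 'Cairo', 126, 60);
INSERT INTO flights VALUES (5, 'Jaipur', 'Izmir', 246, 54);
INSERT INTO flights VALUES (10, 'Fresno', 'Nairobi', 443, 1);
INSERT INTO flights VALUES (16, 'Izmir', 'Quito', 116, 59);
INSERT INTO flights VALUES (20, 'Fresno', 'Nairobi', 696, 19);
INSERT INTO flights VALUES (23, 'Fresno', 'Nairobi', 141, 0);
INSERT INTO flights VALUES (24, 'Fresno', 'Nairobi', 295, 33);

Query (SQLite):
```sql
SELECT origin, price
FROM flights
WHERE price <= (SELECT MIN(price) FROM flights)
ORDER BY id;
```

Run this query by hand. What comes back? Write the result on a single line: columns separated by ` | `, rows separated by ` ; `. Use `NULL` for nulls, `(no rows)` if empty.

Scalar subquery: MIN(price) over all flights rows = 116.
Keep rows where price <= that value.

Izmir | 116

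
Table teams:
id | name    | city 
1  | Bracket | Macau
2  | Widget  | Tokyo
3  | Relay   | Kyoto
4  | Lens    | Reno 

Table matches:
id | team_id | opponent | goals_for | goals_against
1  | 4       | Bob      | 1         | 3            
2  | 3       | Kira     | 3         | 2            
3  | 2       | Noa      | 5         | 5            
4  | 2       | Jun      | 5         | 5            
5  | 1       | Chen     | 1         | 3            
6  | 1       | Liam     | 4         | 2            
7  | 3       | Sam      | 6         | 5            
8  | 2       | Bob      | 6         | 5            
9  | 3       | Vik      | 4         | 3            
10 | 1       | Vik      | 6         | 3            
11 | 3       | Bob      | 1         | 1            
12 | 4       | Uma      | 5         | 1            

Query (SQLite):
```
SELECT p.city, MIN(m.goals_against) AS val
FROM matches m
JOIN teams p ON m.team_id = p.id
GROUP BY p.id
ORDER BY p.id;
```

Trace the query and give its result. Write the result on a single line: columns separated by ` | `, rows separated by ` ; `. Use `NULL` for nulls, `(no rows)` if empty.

Macau | 2 ; Tokyo | 5 ; Kyoto | 1 ; Reno | 1

Join each matches row to its teams via team_id.
Group joined rows by teams.id; compute MIN(m.goals_against) per group.
  1: ids {5, 6, 10} → MIN(m.goals_against)=2
  2: ids {3, 4, 8} → MIN(m.goals_against)=5
  3: ids {2, 7, 9, 11} → MIN(m.goals_against)=1
  4: ids {1, 12} → MIN(m.goals_against)=1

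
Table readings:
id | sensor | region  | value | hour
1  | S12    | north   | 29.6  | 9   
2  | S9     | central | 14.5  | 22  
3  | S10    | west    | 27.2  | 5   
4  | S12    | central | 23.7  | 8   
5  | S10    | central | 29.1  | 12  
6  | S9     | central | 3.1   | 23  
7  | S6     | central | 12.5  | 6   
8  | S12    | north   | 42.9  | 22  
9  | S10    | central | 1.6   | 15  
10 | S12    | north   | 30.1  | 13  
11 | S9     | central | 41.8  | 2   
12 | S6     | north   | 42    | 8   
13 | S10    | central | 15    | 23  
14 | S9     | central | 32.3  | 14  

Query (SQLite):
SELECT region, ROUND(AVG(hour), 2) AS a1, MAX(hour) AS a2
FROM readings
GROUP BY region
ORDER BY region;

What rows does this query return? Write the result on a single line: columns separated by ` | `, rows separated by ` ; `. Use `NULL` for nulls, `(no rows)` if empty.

Group readings by region.
Per group compute: ROUND(AVG(hour), 2), MAX(hour).
  central: ids {2, 4, 5, 6, 7, 9, 11, 13, 14} → ROUND(AVG(hour), 2)=13.89, MAX(hour)=23
  north: ids {1, 8, 10, 12} → ROUND(AVG(hour), 2)=13, MAX(hour)=22
  west: ids {3} → ROUND(AVG(hour), 2)=5, MAX(hour)=5

central | 13.89 | 23 ; north | 13 | 22 ; west | 5 | 5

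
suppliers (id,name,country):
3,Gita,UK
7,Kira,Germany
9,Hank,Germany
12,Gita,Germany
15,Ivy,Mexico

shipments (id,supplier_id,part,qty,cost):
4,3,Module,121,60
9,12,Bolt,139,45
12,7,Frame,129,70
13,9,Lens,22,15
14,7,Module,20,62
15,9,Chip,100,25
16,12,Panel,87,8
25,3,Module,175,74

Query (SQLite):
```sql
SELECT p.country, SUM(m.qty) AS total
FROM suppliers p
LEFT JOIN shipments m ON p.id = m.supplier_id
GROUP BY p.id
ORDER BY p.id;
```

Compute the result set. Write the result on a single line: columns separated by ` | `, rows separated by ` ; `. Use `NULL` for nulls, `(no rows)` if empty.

LEFT JOIN keeps every suppliers row; unmatched ones get NULL for shipments columns.
Group by suppliers.id and compute SUM(m.qty). SUM over an all-NULL group is NULL.
  3: ids {4, 25} → SUM(m.qty)=296
  7: ids {12, 14} → SUM(m.qty)=149
  9: ids {13, 15} → SUM(m.qty)=122
  12: ids {9, 16} → SUM(m.qty)=226
  15: ids {—} → SUM(m.qty)=NULL

UK | 296 ; Germany | 149 ; Germany | 122 ; Germany | 226 ; Mexico | NULL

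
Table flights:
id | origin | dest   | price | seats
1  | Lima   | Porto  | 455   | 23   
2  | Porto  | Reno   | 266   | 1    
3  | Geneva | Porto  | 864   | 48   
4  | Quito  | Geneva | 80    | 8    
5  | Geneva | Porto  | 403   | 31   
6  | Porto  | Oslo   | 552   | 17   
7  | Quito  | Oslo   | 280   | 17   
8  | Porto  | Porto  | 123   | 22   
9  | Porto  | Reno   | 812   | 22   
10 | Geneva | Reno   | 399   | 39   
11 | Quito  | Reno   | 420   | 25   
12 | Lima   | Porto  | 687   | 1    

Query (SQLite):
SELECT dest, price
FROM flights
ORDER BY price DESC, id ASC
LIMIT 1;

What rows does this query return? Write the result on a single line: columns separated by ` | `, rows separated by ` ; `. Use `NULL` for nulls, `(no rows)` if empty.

Sort by price desc, tiebreak id asc: (864, id=3), (812, id=9), (687, id=12), (552, id=6) …. Take first 1.

Porto | 864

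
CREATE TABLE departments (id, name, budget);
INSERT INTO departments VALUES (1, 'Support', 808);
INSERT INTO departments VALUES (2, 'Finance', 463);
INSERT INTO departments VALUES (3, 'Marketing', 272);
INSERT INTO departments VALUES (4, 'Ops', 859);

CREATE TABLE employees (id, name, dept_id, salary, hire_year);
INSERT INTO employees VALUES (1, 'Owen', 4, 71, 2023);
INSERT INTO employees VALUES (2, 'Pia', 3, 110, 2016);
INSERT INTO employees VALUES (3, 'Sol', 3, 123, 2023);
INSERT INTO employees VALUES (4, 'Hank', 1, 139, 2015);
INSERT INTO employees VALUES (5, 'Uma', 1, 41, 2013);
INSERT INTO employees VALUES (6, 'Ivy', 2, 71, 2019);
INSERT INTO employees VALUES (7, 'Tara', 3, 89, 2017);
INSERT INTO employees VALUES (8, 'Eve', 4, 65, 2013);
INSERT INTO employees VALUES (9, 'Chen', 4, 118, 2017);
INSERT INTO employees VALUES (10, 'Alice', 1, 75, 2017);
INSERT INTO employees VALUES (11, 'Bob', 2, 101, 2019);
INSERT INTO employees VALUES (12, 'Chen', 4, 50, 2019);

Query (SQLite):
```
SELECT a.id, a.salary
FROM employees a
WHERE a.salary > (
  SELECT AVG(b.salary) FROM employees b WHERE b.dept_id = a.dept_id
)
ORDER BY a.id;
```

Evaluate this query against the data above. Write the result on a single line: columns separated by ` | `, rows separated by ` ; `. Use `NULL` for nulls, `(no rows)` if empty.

For each employees row a, compute AVG(salary) over rows sharing a.dept_id.
Keep row a if a.salary > that per-group AVG.
  dept_id=1: AVG(salary) = 85.0
  dept_id=2: AVG(salary) = 86.0
  dept_id=3: AVG(salary) = 107.333333
  dept_id=4: AVG(salary) = 76.0

2 | 110 ; 3 | 123 ; 4 | 139 ; 9 | 118 ; 11 | 101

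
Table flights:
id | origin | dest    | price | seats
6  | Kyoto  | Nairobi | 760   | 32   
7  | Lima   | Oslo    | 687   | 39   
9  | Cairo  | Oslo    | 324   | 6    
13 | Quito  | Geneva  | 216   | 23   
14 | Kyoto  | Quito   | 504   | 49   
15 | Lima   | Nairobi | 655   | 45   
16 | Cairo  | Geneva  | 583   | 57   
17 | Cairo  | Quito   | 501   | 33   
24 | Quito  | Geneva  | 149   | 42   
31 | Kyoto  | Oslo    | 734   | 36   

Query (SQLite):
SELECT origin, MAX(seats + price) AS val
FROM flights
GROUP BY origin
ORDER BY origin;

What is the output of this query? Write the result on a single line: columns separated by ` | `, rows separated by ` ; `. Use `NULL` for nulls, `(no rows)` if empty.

For each row compute seats + price.
Group by origin; take MAX of the expression per group.
  Cairo: ids {9, 16, 17} → MAX(seats + price)=640
  Kyoto: ids {6, 14, 31} → MAX(seats + price)=792
  Lima: ids {7, 15} → MAX(seats + price)=726
  Quito: ids {13, 24} → MAX(seats + price)=239

Cairo | 640 ; Kyoto | 792 ; Lima | 726 ; Quito | 239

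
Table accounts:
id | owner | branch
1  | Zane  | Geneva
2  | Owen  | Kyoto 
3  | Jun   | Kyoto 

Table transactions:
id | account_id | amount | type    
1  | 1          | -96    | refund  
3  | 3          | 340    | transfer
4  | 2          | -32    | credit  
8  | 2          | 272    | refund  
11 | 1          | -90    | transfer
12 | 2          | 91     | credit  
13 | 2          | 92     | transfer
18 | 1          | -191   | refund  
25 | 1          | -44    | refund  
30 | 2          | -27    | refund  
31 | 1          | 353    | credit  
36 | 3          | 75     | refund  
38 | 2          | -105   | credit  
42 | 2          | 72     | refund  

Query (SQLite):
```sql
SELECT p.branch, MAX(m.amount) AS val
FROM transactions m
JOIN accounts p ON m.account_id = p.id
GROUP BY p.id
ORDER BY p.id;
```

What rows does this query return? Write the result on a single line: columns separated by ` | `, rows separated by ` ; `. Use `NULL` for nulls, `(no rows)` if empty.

Join each transactions row to its accounts via account_id.
Group joined rows by accounts.id; compute MAX(m.amount) per group.
  1: ids {1, 11, 18, 25, 31} → MAX(m.amount)=353
  2: ids {4, 8, 12, 13, 30, 38, 42} → MAX(m.amount)=272
  3: ids {3, 36} → MAX(m.amount)=340

Geneva | 353 ; Kyoto | 272 ; Kyoto | 340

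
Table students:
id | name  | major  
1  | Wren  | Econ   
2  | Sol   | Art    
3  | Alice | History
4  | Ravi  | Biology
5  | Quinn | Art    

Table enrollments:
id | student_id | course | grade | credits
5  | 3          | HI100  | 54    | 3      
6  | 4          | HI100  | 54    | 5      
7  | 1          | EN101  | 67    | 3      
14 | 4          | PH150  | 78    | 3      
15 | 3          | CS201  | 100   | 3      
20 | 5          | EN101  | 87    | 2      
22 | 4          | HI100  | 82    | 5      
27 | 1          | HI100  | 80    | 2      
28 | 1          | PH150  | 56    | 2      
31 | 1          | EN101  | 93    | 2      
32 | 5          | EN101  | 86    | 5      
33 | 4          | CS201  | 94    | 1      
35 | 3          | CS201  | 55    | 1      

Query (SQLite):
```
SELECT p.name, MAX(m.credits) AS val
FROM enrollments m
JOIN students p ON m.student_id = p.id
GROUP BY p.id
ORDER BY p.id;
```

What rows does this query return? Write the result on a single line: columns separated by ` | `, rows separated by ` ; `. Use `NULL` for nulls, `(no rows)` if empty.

Join each enrollments row to its students via student_id.
Group joined rows by students.id; compute MAX(m.credits) per group.
  1: ids {7, 27, 28, 31} → MAX(m.credits)=3
  3: ids {5, 15, 35} → MAX(m.credits)=3
  4: ids {6, 14, 22, 33} → MAX(m.credits)=5
  5: ids {20, 32} → MAX(m.credits)=5

Wren | 3 ; Alice | 3 ; Ravi | 5 ; Quinn | 5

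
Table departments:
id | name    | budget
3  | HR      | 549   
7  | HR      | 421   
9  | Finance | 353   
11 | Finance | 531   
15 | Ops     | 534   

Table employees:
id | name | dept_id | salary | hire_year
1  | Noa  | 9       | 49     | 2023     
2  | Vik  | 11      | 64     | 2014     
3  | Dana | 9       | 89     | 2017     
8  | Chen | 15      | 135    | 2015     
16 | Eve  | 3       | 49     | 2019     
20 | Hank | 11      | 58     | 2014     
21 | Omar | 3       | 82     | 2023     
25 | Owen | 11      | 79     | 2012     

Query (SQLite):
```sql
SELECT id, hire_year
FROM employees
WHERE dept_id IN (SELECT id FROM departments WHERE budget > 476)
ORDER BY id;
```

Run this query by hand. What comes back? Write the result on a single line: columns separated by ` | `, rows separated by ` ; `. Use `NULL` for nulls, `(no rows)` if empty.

2 | 2014 ; 8 | 2015 ; 16 | 2019 ; 20 | 2014 ; 21 | 2023 ; 25 | 2012

Inner query: departments.id where budget > 476.
Outer: keep employees rows whose dept_id is in that set.
Inner query → {3, 11, 15}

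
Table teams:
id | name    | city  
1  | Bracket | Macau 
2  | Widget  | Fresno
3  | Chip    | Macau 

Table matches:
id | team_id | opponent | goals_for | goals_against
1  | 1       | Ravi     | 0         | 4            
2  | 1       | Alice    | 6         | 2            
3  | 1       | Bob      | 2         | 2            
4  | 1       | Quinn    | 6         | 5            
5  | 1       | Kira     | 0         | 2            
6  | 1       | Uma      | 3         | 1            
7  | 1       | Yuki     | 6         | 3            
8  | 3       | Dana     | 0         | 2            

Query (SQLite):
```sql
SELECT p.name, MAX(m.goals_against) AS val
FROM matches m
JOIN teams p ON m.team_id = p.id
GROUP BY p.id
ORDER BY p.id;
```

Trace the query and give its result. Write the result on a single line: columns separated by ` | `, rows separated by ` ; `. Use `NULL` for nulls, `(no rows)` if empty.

Join each matches row to its teams via team_id.
Group joined rows by teams.id; compute MAX(m.goals_against) per group.
  1: ids {1, 2, 3, 4, 5, 6, 7} → MAX(m.goals_against)=5
  3: ids {8} → MAX(m.goals_against)=2

Bracket | 5 ; Chip | 2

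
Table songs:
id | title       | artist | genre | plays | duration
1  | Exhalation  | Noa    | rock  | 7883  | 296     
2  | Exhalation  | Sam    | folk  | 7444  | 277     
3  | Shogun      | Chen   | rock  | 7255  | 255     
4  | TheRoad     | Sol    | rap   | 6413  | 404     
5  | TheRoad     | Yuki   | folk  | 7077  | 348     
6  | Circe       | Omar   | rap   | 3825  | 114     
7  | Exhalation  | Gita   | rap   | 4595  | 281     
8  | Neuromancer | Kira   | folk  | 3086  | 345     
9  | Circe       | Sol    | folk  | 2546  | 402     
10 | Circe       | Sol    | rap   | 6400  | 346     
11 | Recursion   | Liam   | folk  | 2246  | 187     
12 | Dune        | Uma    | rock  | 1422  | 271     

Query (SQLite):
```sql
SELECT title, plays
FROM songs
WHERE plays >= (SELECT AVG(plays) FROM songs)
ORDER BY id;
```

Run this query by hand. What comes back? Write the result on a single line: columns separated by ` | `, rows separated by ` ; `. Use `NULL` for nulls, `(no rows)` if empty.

Exhalation | 7883 ; Exhalation | 7444 ; Shogun | 7255 ; TheRoad | 6413 ; TheRoad | 7077 ; Circe | 6400

Scalar subquery: AVG(plays) over all songs rows = 5016.0.
Keep rows where plays >= that value.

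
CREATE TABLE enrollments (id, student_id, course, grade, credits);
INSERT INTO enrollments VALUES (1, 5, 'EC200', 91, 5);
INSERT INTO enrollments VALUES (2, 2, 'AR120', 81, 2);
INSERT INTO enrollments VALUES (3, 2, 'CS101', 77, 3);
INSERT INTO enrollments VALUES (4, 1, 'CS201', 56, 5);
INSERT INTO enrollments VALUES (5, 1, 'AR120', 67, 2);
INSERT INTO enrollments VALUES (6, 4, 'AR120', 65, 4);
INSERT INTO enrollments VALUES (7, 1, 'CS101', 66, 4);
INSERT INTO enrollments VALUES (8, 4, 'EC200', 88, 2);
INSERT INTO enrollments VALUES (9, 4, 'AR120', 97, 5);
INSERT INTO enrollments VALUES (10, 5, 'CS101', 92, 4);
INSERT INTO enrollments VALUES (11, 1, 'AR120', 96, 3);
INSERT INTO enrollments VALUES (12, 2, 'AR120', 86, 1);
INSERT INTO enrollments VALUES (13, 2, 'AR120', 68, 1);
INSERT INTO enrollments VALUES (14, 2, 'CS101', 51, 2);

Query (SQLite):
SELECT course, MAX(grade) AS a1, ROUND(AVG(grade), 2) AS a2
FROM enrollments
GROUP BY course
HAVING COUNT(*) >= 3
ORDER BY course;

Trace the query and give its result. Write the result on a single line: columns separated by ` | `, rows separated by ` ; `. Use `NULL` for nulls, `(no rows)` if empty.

AR120 | 97 | 80 ; CS101 | 92 | 71.5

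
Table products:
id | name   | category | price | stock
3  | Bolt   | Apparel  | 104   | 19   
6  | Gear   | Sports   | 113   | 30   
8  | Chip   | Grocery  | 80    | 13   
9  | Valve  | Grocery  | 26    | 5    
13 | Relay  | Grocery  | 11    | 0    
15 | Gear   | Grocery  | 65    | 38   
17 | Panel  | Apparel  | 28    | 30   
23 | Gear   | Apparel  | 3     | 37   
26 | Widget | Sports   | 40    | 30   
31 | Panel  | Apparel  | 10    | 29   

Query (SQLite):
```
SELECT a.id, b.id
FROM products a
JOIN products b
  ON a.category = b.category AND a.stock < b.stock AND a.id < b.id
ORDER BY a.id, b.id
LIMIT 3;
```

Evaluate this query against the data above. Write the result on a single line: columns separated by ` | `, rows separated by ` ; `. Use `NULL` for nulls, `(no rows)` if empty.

3 | 17 ; 3 | 23 ; 3 | 31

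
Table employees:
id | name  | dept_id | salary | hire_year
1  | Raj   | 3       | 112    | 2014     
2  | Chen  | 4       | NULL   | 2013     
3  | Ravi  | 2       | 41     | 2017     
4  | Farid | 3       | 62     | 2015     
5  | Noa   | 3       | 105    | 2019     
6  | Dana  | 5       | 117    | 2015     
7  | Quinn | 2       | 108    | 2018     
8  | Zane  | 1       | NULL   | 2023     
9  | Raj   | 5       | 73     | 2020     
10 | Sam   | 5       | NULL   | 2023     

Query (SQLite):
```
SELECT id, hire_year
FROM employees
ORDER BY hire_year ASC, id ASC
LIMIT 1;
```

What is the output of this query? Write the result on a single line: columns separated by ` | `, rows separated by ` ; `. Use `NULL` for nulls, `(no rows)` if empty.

2 | 2013

Sort by hire_year asc, tiebreak id asc: (2013, id=2), (2014, id=1), (2015, id=4), (2015, id=6) …. Take first 1.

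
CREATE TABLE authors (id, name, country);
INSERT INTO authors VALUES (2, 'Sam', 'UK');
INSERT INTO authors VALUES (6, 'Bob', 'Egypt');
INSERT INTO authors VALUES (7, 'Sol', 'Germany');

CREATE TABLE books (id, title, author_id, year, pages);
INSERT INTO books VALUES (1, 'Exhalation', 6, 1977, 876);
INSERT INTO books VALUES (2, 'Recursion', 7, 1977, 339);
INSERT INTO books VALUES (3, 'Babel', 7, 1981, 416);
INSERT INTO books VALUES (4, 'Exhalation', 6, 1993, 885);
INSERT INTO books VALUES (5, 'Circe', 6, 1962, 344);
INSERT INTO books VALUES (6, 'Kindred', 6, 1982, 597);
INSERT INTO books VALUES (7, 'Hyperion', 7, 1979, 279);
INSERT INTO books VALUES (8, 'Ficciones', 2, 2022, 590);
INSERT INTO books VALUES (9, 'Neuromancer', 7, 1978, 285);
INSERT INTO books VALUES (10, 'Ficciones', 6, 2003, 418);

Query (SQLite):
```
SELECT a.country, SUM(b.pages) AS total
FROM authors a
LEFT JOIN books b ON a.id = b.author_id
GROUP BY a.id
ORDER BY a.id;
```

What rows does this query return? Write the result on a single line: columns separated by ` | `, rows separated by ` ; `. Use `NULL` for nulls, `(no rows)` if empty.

UK | 590 ; Egypt | 3120 ; Germany | 1319

LEFT JOIN keeps every authors row; unmatched ones get NULL for books columns.
Group by authors.id and compute SUM(b.pages). SUM over an all-NULL group is NULL.
  2: ids {8} → SUM(b.pages)=590
  6: ids {1, 4, 5, 6, 10} → SUM(b.pages)=3120
  7: ids {2, 3, 7, 9} → SUM(b.pages)=1319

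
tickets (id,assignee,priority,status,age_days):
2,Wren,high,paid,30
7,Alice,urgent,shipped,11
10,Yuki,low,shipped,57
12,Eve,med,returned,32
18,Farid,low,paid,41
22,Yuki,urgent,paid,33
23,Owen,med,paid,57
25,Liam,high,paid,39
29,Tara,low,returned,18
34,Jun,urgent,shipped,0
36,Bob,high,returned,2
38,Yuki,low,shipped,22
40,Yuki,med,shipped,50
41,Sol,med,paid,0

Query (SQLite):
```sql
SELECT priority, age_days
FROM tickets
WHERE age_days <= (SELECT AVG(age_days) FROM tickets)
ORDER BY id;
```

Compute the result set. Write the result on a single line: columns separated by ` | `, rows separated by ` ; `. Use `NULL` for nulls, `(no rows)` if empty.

urgent | 11 ; low | 18 ; urgent | 0 ; high | 2 ; low | 22 ; med | 0

Scalar subquery: AVG(age_days) over all tickets rows = 28.0.
Keep rows where age_days <= that value.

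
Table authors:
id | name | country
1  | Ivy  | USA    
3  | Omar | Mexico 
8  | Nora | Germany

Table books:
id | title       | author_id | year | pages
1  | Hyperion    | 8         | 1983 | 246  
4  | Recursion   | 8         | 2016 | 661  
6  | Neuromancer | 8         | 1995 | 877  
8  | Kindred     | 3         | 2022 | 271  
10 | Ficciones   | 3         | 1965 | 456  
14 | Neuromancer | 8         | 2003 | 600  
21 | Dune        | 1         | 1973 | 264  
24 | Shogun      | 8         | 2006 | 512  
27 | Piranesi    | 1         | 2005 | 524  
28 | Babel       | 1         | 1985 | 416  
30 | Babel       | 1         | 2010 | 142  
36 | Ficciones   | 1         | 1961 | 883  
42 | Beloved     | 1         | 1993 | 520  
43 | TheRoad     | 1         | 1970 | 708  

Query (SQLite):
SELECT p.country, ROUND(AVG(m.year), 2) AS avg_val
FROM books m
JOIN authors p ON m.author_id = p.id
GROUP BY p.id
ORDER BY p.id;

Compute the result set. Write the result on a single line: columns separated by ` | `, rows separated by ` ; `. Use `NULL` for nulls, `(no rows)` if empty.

Join each books row to its authors via author_id.
Group joined rows by authors.id; compute ROUND(AVG(m.year), 2) per group.
  1: ids {21, 27, 28, 30, 36, 42, 43} → ROUND(AVG(m.year), 2)=1985.29
  3: ids {8, 10} → ROUND(AVG(m.year), 2)=1993.5
  8: ids {1, 4, 6, 14, 24} → ROUND(AVG(m.year), 2)=2000.6

USA | 1985.29 ; Mexico | 1993.5 ; Germany | 2000.6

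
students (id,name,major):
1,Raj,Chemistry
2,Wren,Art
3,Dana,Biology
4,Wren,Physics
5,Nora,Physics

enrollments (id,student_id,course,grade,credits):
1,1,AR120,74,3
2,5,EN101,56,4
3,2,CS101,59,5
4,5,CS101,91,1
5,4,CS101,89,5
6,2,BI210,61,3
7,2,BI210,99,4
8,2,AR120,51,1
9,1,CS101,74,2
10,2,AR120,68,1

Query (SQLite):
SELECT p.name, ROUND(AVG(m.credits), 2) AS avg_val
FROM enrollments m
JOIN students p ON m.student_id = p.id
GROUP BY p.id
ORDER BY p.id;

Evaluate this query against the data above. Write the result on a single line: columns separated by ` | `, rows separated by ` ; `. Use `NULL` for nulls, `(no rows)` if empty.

Join each enrollments row to its students via student_id.
Group joined rows by students.id; compute ROUND(AVG(m.credits), 2) per group.
  1: ids {1, 9} → ROUND(AVG(m.credits), 2)=2.5
  2: ids {3, 6, 7, 8, 10} → ROUND(AVG(m.credits), 2)=2.8
  4: ids {5} → ROUND(AVG(m.credits), 2)=5
  5: ids {2, 4} → ROUND(AVG(m.credits), 2)=2.5

Raj | 2.5 ; Wren | 2.8 ; Wren | 5 ; Nora | 2.5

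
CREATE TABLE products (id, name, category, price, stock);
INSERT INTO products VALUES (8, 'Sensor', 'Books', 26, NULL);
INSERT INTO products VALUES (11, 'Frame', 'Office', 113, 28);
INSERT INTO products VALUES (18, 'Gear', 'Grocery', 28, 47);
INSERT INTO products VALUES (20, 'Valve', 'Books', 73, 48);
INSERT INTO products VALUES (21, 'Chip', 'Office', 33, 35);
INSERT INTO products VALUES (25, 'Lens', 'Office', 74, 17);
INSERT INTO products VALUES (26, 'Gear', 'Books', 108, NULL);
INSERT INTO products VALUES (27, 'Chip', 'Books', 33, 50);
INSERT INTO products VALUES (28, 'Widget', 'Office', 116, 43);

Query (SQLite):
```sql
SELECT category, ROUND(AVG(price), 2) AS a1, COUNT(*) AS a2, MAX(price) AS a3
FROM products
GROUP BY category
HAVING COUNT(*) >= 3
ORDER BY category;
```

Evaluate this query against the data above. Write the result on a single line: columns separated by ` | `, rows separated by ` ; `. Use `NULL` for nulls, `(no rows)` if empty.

Books | 60 | 4 | 108 ; Office | 84 | 4 | 116

Group products by category.
Per group compute: ROUND(AVG(price), 2), COUNT(*), MAX(price).
HAVING: drop groups with fewer than 3 rows.
  Books: ids {8, 20, 26, 27} → ROUND(AVG(price), 2)=60, COUNT(*)=4, MAX(price)=108
  Grocery: ids {18} → ROUND(AVG(price), 2)=28, COUNT(*)=1, MAX(price)=28
  Office: ids {11, 21, 25, 28} → ROUND(AVG(price), 2)=84, COUNT(*)=4, MAX(price)=116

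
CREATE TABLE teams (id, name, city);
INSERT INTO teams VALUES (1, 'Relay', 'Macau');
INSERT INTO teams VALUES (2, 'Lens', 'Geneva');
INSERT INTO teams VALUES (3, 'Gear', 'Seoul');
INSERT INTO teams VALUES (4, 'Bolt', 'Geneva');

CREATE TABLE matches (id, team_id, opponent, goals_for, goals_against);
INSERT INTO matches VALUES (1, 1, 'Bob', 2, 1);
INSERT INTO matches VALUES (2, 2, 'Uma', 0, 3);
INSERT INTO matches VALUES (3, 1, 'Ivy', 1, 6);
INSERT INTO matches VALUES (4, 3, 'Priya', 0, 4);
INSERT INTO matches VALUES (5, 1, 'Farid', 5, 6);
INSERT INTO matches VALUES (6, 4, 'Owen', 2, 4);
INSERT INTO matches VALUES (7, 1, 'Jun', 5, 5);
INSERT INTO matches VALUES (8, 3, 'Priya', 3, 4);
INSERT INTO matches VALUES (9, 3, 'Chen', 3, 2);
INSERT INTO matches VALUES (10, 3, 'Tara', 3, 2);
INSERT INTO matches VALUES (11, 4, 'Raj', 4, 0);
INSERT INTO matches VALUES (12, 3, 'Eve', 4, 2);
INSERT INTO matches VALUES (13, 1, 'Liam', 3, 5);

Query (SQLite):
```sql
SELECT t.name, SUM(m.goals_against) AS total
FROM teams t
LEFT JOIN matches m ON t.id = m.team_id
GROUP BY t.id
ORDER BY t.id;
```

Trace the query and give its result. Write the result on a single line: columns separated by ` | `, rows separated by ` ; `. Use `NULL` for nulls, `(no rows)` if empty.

LEFT JOIN keeps every teams row; unmatched ones get NULL for matches columns.
Group by teams.id and compute SUM(m.goals_against). SUM over an all-NULL group is NULL.
  1: ids {1, 3, 5, 7, 13} → SUM(m.goals_against)=23
  2: ids {2} → SUM(m.goals_against)=3
  3: ids {4, 8, 9, 10, 12} → SUM(m.goals_against)=14
  4: ids {6, 11} → SUM(m.goals_against)=4

Relay | 23 ; Lens | 3 ; Gear | 14 ; Bolt | 4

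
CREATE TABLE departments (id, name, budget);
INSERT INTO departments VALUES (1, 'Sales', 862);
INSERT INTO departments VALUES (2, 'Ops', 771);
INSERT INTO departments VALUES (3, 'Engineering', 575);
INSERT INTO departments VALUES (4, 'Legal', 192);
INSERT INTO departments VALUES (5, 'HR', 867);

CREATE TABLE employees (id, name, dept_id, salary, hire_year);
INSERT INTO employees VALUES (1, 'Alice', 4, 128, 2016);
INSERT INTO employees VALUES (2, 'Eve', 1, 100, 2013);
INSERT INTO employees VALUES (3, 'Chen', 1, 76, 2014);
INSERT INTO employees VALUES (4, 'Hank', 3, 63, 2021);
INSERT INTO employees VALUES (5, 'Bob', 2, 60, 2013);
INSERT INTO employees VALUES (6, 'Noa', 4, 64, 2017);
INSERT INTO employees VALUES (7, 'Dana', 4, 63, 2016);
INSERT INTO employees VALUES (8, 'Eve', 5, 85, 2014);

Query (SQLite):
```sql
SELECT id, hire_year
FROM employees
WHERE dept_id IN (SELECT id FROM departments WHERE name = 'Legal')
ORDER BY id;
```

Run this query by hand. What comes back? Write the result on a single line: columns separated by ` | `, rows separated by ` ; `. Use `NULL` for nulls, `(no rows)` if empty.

Inner query: departments.id where name = 'Legal'.
Outer: keep employees rows whose dept_id is in that set.
Inner query → {4}

1 | 2016 ; 6 | 2017 ; 7 | 2016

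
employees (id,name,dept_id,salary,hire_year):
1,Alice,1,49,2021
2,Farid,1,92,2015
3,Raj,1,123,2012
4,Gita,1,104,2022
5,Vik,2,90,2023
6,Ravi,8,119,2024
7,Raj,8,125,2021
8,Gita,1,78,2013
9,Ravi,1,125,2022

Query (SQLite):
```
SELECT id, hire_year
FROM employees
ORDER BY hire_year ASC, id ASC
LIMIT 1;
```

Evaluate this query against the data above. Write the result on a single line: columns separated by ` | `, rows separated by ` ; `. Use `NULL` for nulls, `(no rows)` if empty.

Sort by hire_year asc, tiebreak id asc: (2012, id=3), (2013, id=8), (2015, id=2), (2021, id=1) …. Take first 1.

3 | 2012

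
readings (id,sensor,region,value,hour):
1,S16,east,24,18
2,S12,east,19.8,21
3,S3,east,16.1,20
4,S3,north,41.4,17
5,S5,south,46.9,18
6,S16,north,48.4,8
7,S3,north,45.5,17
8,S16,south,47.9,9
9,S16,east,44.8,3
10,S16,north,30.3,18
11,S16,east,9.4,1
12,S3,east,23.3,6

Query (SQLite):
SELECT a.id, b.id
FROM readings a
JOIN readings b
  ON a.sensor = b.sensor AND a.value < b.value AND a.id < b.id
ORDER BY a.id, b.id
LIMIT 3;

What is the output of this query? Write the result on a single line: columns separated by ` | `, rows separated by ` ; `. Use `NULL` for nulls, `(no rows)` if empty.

Pairs (a,b) with same sensor, a.value < b.value, a.id < b.id.
sensor groups: S12:{2} S16:{1,6,8,9,10,11} S3:{3,4,7,12} S5:{5}
Ordered by (a.id, b.id); first 3.

1 | 6 ; 1 | 8 ; 1 | 9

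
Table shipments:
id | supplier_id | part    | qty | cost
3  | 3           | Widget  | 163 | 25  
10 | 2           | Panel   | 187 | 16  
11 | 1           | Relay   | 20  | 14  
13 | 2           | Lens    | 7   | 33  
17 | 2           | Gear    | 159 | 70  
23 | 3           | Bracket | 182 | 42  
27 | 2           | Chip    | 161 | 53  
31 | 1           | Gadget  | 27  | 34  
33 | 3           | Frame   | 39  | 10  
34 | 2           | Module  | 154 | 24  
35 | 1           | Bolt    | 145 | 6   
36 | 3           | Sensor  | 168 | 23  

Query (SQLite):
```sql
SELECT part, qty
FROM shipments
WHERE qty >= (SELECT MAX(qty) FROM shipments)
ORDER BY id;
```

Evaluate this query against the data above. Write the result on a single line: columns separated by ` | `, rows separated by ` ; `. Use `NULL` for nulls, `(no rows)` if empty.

Panel | 187

Scalar subquery: MAX(qty) over all shipments rows = 187.
Keep rows where qty >= that value.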